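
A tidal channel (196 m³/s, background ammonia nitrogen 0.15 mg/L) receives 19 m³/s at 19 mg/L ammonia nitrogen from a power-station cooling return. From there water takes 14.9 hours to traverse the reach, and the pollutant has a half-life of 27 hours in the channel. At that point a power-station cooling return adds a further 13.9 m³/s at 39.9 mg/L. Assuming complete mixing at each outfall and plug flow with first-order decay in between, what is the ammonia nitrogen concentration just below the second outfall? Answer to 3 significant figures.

3.59 mg/L

Mass balance: C = (196.0·0.1500 + 19.00·19.00) / 215.0 = 390.4/215.0 = 1.816 mg/L; combined flow 215.0 m³/s.
Half-life 27 h → k = ln 2 / 27 = 0.02567 h⁻¹ = 0.6161 d⁻¹.
Decay over the reach: 1.816·exp(−kt) = 1.816·0.6821 = 1.239 mg/L.
At the second outfall, C = (215.0·1.239 + 13.90·39.90) / (215.0 + 13.90) = 3.586 mg/L.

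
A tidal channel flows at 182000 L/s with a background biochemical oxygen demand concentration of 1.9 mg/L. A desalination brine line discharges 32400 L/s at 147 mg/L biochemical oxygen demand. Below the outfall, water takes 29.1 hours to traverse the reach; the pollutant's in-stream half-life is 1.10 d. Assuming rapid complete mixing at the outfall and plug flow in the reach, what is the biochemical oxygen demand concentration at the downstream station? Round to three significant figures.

11.1 mg/L

After mixing, C = (182000·1.900 + 32400·147.0) / 214400 = 5109000/214400 = 23.83 mg/L.
Half-life 1.10 d → k = ln 2 / 1.10 = 0.6301 d⁻¹.
First-order decay: C = 23.83·exp(−k·t) = 23.83·0.4658 = 11.10 mg/L.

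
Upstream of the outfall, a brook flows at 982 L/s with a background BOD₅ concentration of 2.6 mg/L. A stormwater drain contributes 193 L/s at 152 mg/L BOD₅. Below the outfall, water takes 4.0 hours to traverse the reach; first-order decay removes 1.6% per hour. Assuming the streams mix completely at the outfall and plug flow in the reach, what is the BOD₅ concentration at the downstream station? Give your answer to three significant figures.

25.4 mg/L

Mixed concentration C = ΣQC/ΣQ = (982.0·2.600 + 193.0·152.0) / 1175 = 31890/1175 = 27.14 mg/L.
1.6%/h lost → k = −ln(1 − 0.016) = 0.01613 h⁻¹.
After decay, C = 27.14 × e^(−kt) = 27.14 × 0.9375 = 25.44 mg/L.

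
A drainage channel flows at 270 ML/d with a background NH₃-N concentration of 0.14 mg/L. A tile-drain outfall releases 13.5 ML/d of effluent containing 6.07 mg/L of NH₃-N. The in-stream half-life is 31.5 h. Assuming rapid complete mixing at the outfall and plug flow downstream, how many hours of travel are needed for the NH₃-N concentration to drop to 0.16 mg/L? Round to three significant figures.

Conservation of mass: C = (270.0·0.1400 + 13.50·6.070) / 283.5 = 119.7/283.5 = 0.4224 mg/L.
Half-life 31.5 h → k = ln 2 / 31.5 = 0.02200 h⁻¹ = 0.5281 d⁻¹.
0.4224·exp(−k·t) = 0.16 → t = ln(0.4224/0.16)/k = 158800 s = 44.11 h.

44.1 h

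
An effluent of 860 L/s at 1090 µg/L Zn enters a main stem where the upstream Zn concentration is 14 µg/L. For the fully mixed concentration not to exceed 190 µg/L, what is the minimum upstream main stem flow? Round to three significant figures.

Set C_mix = 190: (Q·14.00 + 860.0·1090) / (Q + 860.0) = 190
→ Q = 860.0·(1090 − 190)/(190 − 14.00) = 4398 L/s.

4400 L/s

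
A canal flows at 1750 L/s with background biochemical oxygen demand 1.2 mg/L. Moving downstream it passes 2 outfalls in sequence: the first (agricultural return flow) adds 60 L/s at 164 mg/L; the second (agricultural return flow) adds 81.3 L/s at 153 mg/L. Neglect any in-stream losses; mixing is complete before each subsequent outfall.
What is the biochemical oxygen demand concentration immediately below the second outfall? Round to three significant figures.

Outfall 1: combined Q = 1810 L/s; C = (1750·1.200 + 60.00·164.0)/1810 = 6.597 mg/L.
Outfall 2: combined Q = 1891 L/s; C = (1810·6.597 + 81.30·153.0)/1891 = 12.89 mg/L.

12.9 mg/L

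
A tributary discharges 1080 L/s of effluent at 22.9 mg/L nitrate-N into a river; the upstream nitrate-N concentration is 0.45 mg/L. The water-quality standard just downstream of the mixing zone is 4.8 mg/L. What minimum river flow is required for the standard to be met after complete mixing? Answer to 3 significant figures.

4490 L/s

Set C_mix = 4.8: (Q·0.4500 + 1080·22.90) / (Q + 1080) = 4.8
→ Q = 1080·(22.90 − 4.8)/(4.8 − 0.4500) = 4494 L/s.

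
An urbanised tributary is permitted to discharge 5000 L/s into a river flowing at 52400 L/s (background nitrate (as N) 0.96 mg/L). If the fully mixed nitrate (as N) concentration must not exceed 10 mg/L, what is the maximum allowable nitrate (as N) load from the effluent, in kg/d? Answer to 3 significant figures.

45200 kg/d

Mass balance at the limit: 52400·0.9600 + 5000·Cₑ = 57400·10 → Cₑ = 104.7 mg/L.
5000 L/s = 5.000 m³/s. Load = 5.000 m³/s × 104.7 g/m³ × 86 400 s/d = 45250 kg/d.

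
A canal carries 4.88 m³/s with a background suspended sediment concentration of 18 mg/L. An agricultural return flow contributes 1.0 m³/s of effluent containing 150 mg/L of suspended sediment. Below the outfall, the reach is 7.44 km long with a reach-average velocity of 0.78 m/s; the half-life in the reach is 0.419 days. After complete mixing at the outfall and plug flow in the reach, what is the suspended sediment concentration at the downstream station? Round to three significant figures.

33.7 mg/L

Mixed concentration C = ΣQC/ΣQ = (4.880·18.00 + 1.000·150.0) / 5.880 = 237.8/5.880 = 40.45 mg/L.
Travel time t = 7.44·1000 / 0.78 = 9538 s = 2.650 h.
Half-life 0.419 d → k = ln 2 / 0.419 = 1.654 d⁻¹.
First-order decay: C = 40.45·exp(−k·t) = 40.45·0.8331 = 33.70 mg/L.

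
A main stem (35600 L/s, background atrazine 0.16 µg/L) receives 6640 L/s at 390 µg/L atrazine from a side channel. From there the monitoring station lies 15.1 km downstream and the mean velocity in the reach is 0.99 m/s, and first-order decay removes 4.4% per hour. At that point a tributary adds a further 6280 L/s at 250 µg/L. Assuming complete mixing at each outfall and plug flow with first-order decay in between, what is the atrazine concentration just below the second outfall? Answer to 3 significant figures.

Conservation of mass: C = (35600·0.1600 + 6640·390.0) / 42240 = 2595000/42240 = 61.44 µg/L; combined flow 42240 L/s.
Travel time t = 15.1·1000 / 0.99 = 15250 s = 4.237 h.
4.4%/h lost → k = −ln(1 − 0.044) = 0.04500 h⁻¹.
Decay over the reach: 61.44·exp(−kt) = 61.44·0.8264 = 50.78 µg/L.
At the second outfall, C = (42240·50.78 + 6280·250.0) / (42240 + 6280) = 76.56 µg/L.

76.6 µg/L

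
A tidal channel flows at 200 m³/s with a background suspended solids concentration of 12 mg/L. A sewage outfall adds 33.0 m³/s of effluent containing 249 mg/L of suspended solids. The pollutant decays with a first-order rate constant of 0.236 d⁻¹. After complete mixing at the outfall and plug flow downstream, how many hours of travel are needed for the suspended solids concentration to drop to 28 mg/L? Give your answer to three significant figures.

Mass balance: C = (200.0·12.00 + 33.00·249.0) / 233.0 = 10620/233.0 = 45.57 mg/L.
45.57·exp(−k·t) = 28 → t = ln(45.57/28)/k = 178300 s = 49.52 h.

49.5 h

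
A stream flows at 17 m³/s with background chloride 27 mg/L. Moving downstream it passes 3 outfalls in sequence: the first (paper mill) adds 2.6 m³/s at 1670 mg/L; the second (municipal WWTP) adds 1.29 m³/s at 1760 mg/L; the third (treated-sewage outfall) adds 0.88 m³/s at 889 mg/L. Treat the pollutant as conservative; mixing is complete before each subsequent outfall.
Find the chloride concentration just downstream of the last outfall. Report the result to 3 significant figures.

361 mg/L

Outfall 1: combined Q = 19.60 m³/s; C = (17.00·27.00 + 2.600·1670)/19.60 = 244.9 mg/L.
Outfall 2: combined Q = 20.89 m³/s; C = (19.60·244.9 + 1.290·1760)/20.89 = 338.5 mg/L.
Outfall 3: combined Q = 21.77 m³/s; C = (20.89·338.5 + 0.8800·889.0)/21.77 = 360.8 mg/L.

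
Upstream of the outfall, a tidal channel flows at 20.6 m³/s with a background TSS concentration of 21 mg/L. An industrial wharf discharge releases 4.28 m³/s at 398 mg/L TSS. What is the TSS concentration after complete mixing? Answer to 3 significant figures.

Flow-weighted average: C = (20.60·21.00 + 4.280·398.0) / 24.88 = 2136/24.88 = 85.85 mg/L.

85.9 mg/L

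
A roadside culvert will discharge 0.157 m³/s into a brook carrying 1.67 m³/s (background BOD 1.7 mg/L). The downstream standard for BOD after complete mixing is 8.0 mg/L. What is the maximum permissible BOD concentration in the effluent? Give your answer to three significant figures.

75.0 mg/L

At the limit, (Qr·Cr + Qe·Cₑ)/(Qr + Qe) = 8.0:
Cₑ = (1.827·8.0 − 1.670·1.700) / 0.1570 = 75.01 mg/L.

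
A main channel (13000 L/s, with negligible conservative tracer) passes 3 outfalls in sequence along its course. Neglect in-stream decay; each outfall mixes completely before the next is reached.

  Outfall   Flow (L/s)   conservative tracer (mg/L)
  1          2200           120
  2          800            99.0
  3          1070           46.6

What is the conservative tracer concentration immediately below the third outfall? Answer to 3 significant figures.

Below outfall 1: Q → 15200 L/s, C = (13000·0 + 2200·120.0)/15200 = 17.37 mg/L.
Below outfall 2: Q → 16000 L/s, C = (15200·17.37 + 800.0·99.00)/16000 = 21.45 mg/L.
Below outfall 3: Q → 17070 L/s, C = (16000·21.45 + 1070·46.60)/17070 = 23.03 mg/L.

23.0 mg/L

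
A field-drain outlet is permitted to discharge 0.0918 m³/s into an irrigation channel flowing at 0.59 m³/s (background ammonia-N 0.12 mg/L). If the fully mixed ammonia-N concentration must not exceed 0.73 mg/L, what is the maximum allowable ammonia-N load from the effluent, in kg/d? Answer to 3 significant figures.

Mass balance at the limit: 0.5900·0.1200 + 0.09180·Cₑ = 0.6818·0.73 → Cₑ = 4.650 mg/L.
Load = 0.09180 m³/s × 4.650 g/m³ × 86 400 s/d = 36.89 kg/d.

36.9 kg/d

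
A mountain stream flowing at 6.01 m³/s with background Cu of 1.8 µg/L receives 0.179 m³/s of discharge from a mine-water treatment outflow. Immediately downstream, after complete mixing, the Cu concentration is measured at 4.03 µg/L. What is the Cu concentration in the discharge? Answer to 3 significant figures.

Mass balance: 6.010·1.800 + 0.1790·Cₑ = 6.189·4.030
→ Cₑ = (6.189·4.030 − 6.010·1.800) / 0.1790 = 78.90 µg/L.

78.9 µg/L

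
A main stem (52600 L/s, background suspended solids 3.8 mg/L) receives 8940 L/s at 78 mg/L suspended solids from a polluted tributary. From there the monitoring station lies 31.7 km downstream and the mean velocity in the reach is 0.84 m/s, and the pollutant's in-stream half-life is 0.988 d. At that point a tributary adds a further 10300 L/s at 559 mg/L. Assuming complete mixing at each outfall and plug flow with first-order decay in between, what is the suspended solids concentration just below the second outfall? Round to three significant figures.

Mass balance: C = (52600·3.800 + 8940·78.00) / 61540 = 897200/61540 = 14.58 mg/L; combined flow 61540 L/s.
Travel time t = 31.7·1000 / 0.84 = 37740 s = 10.48 h.
Half-life 0.988 d → k = ln 2 / 0.988 = 0.7016 d⁻¹.
Decay over the reach: 14.58·exp(−kt) = 14.58·0.7361 = 10.73 mg/L.
Second outfall: C = (61540·10.73 + 10300·559.0)/71840 = 89.34 mg/L.

89.3 mg/L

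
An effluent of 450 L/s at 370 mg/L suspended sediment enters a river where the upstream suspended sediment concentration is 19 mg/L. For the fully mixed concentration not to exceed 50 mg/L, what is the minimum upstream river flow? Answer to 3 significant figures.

Set C_mix = 50: (Q·19.00 + 450.0·370.0) / (Q + 450.0) = 50
→ Q = 450.0·(370.0 − 50)/(50 − 19.00) = 4645 L/s.

4650 L/s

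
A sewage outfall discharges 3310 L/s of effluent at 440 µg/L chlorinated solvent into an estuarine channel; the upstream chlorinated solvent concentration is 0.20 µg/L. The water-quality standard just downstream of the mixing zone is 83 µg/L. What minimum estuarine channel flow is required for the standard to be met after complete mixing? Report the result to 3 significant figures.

Set C_mix = 83: (Q·0.2000 + 3310·440.0) / (Q + 3310) = 83
→ Q = 3310·(440.0 − 83)/(83 − 0.2000) = 14270 L/s.

14300 L/s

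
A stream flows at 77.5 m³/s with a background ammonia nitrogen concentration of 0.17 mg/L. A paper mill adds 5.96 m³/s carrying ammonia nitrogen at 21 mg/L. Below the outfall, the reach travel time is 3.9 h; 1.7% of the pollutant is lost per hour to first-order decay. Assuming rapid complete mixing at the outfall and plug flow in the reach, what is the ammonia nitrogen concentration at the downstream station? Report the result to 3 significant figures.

After mixing, C = (77.50·0.1700 + 5.960·21.00) / 83.46 = 138.3/83.46 = 1.658 mg/L.
1.7%/h lost → k = −ln(1 − 0.017) = 0.01715 h⁻¹.
After decay, C = 1.658 × e^(−kt) = 1.658 × 0.9353 = 1.550 mg/L.

1.55 mg/L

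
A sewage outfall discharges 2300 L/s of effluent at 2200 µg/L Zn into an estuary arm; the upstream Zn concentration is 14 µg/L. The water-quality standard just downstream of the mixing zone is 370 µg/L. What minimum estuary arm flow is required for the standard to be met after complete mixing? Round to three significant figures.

Set C_mix = 370: (Q·14.00 + 2300·2200) / (Q + 2300) = 370
→ Q = 2300·(2200 − 370)/(370 − 14.00) = 11820 L/s.

11800 L/s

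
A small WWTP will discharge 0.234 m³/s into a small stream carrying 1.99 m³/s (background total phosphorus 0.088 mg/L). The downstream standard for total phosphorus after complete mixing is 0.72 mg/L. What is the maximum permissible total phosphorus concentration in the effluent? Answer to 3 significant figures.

At the limit, (Qr·Cr + Qe·Cₑ)/(Qr + Qe) = 0.72:
Cₑ = (2.224·0.72 − 1.990·0.08800) / 0.2340 = 6.095 mg/L.

6.09 mg/L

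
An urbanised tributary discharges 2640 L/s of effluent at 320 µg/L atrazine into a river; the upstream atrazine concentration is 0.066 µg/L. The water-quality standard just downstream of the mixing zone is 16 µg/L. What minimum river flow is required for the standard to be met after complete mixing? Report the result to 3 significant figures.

Set C_mix = 16: (Q·0.06600 + 2640·320.0) / (Q + 2640) = 16
→ Q = 2640·(320.0 − 16)/(16 − 0.06600) = 50370 L/s.

50400 L/s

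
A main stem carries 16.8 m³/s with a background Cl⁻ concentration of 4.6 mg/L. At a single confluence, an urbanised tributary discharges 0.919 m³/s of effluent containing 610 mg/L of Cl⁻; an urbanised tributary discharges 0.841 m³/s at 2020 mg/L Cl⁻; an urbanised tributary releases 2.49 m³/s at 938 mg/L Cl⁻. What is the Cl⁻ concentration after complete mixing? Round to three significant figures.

222 mg/L

Conservation of mass: C = (16.80·4.600 + 0.9190·610.0 + 0.8410·2020 + 2.490·938.0) / 21.05 = 4672/21.05 = 222.0 mg/L.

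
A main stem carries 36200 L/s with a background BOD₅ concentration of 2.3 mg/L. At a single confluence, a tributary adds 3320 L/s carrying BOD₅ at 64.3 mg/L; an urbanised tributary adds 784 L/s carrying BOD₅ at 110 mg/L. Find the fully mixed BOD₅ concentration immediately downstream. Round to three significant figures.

9.50 mg/L

After mixing, C = (36200·2.300 + 3320·64.30 + 784.0·110.0) / 40300 = 383000/40300 = 9.502 mg/L.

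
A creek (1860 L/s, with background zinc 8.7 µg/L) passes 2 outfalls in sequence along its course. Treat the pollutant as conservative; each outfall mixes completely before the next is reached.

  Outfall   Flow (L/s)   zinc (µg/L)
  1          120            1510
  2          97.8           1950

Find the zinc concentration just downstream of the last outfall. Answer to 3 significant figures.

187 µg/L

Below outfall 1: Q → 1980 L/s, C = (1860·8.700 + 120.0·1510)/1980 = 99.69 µg/L.
Below outfall 2: Q → 2078 L/s, C = (1980·99.69 + 97.80·1950)/2078 = 186.8 µg/L.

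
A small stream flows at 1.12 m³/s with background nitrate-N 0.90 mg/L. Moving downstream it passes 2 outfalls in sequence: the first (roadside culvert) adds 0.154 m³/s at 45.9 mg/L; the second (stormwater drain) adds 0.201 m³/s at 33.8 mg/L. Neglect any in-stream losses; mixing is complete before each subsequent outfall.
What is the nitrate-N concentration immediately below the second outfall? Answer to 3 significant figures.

10.1 mg/L

Outfall 1: combined Q = 1.274 m³/s; C = (1.120·0.9000 + 0.1540·45.90)/1.274 = 6.340 mg/L.
Outfall 2: combined Q = 1.475 m³/s; C = (1.274·6.340 + 0.2010·33.80)/1.475 = 10.08 mg/L.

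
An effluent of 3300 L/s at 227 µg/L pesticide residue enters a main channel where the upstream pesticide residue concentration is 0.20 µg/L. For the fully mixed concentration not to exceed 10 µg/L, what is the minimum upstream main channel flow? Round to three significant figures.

Set C_mix = 10: (Q·0.2000 + 3300·227.0) / (Q + 3300) = 10
→ Q = 3300·(227.0 − 10)/(10 − 0.2000) = 73070 L/s.

73100 L/s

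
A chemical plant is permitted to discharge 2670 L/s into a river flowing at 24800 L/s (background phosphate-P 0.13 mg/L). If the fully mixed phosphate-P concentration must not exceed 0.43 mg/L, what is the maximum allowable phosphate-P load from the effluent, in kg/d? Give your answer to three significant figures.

Mass balance at the limit: 24800·0.1300 + 2670·Cₑ = 27470·0.43 → Cₑ = 3.217 mg/L.
2670 L/s = 2.670 m³/s. Load = 2.670 m³/s × 3.217 g/m³ × 86 400 s/d = 742.0 kg/d.

742 kg/d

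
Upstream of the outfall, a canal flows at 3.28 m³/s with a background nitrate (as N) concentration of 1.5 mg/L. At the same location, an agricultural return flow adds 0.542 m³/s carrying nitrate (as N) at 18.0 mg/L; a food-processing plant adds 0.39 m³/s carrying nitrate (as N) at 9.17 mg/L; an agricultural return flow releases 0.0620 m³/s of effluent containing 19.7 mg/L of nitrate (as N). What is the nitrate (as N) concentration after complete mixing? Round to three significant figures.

4.56 mg/L

Flow-weighted average: C = (3.280·1.500 + 0.5420·18.00 + 0.3900·9.170 + 0.06200·19.70) / 4.274 = 19.47/4.274 = 4.556 mg/L.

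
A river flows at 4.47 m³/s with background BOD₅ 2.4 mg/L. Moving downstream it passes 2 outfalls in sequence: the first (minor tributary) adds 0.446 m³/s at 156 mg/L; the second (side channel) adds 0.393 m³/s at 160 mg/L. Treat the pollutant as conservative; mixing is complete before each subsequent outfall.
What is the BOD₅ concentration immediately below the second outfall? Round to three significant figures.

Below outfall 1: Q → 4.916 m³/s, C = (4.470·2.400 + 0.4460·156.0)/4.916 = 16.34 mg/L.
Below outfall 2: Q → 5.309 m³/s, C = (4.916·16.34 + 0.3930·160.0)/5.309 = 26.97 mg/L.

27.0 mg/L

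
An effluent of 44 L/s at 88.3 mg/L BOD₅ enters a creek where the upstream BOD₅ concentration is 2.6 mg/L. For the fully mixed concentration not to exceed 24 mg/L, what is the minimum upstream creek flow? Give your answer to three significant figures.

132 L/s

Set C_mix = 24: (Q·2.600 + 44.00·88.30) / (Q + 44.00) = 24
→ Q = 44.00·(88.30 − 24)/(24 − 2.600) = 132.2 L/s.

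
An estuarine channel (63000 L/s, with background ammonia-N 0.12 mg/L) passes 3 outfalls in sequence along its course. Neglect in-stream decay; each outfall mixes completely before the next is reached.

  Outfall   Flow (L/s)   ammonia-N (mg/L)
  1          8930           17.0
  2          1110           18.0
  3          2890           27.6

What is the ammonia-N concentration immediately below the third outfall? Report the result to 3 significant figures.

Below outfall 1: Q → 71930 L/s, C = (63000·0.1200 + 8930·17.00)/71930 = 2.216 mg/L.
Below outfall 2: Q → 73040 L/s, C = (71930·2.216 + 1110·18.00)/73040 = 2.456 mg/L.
Below outfall 3: Q → 75930 L/s, C = (73040·2.456 + 2890·27.60)/75930 = 3.413 mg/L.

3.41 mg/L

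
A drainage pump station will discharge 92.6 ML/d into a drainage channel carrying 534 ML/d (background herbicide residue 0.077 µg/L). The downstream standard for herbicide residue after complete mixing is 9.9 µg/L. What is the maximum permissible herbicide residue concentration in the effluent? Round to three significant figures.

At the limit, (Qr·Cr + Qe·Cₑ)/(Qr + Qe) = 9.9:
Cₑ = (626.6·9.9 − 534.0·0.07700) / 92.60 = 66.55 µg/L.

66.5 µg/L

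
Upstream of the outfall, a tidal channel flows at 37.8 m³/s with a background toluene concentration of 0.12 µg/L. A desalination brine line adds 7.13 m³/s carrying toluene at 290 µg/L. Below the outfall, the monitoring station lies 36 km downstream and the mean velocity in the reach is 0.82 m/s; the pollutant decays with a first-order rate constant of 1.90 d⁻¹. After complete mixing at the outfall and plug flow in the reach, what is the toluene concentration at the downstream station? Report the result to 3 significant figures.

After mixing, C = (37.80·0.1200 + 7.130·290.0) / 44.93 = 2072/44.93 = 46.12 µg/L.
Travel time t = 36·1000 / 0.82 = 43900 s = 12.20 h.
First-order decay: C = 46.12·exp(−k·t) = 46.12·0.3808 = 17.56 µg/L.

17.6 µg/L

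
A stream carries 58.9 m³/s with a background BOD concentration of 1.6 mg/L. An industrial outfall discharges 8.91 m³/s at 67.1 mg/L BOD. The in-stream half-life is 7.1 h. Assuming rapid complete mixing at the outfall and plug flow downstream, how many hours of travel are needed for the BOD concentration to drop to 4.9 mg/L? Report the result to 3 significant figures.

7.52 h

Flow-weighted average: C = (58.90·1.600 + 8.910·67.10) / 67.81 = 692.1/67.81 = 10.21 mg/L.
Half-life 7.1 h → k = ln 2 / 7.1 = 0.09763 h⁻¹ = 2.343 d⁻¹.
10.21·exp(−k·t) = 4.9 → t = ln(10.21/4.9)/k = 27060 s = 7.516 h.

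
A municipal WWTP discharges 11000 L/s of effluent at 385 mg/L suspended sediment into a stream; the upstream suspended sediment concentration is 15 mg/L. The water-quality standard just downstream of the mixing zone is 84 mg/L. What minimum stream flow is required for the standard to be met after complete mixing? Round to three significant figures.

Set C_mix = 84: (Q·15.00 + 11000·385.0) / (Q + 11000) = 84
→ Q = 11000·(385.0 − 84)/(84 − 15.00) = 47990 L/s.

48000 L/s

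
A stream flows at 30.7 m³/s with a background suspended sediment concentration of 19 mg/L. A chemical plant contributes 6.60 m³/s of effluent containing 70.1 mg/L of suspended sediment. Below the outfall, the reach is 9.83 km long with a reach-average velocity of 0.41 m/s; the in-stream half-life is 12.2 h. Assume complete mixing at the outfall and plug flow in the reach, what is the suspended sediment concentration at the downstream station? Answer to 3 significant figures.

19.2 mg/L

Mixed concentration C = ΣQC/ΣQ = (30.70·19.00 + 6.600·70.10) / 37.30 = 1046/37.30 = 28.04 mg/L.
Travel time t = 9.83·1000 / 0.41 = 23980 s = 6.660 h.
Half-life 12.2 h → k = ln 2 / 12.2 = 0.05682 h⁻¹ = 1.364 d⁻¹.
First-order decay: C = 28.04·exp(−k·t) = 28.04·0.6850 = 19.21 mg/L.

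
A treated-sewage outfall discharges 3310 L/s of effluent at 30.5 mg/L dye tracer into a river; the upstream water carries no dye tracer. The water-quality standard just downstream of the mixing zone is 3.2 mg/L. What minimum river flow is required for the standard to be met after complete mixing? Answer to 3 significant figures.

Set C_mix = 3.2: (Q·0 + 3310·30.50) / (Q + 3310) = 3.2
→ Q = 3310·(30.50 − 3.2)/(3.2 − 0) = 28240 L/s.

28200 L/s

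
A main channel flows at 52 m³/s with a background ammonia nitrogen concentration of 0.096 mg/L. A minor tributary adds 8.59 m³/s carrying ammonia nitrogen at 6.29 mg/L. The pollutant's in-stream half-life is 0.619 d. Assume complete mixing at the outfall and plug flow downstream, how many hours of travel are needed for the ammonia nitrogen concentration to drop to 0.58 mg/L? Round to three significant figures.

11.1 h

Mixed concentration C = ΣQC/ΣQ = (52.00·0.09600 + 8.590·6.290) / 60.59 = 59.02/60.59 = 0.9741 mg/L.
Half-life 0.619 d → k = ln 2 / 0.619 = 1.120 d⁻¹.
0.9741·exp(−k·t) = 0.58 → t = ln(0.9741/0.58)/k = 40010 s = 11.11 h.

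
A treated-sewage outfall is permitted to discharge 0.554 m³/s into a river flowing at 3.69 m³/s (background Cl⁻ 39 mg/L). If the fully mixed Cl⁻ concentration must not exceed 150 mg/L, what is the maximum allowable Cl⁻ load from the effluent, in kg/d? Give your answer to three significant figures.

Mass balance at the limit: 3.690·39.00 + 0.5540·Cₑ = 4.244·150 → Cₑ = 889.3 mg/L.
Load = 0.5540 m³/s × 889.3 g/m³ × 86 400 s/d = 42570 kg/d.

42600 kg/d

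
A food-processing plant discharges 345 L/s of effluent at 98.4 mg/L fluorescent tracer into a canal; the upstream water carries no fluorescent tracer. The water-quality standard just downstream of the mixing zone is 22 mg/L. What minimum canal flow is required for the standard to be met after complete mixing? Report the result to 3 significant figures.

1200 L/s

Set C_mix = 22: (Q·0 + 345.0·98.40) / (Q + 345.0) = 22
→ Q = 345.0·(98.40 − 22)/(22 − 0) = 1198 L/s.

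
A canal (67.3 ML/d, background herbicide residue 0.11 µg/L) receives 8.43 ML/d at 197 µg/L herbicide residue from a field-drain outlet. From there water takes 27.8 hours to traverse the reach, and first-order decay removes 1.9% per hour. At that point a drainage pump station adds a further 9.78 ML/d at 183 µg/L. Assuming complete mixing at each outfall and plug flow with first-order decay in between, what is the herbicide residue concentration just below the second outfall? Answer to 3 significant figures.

Mixed concentration C = ΣQC/ΣQ = (67.30·0.1100 + 8.430·197.0) / 75.73 = 1668/75.73 = 22.03 µg/L; combined flow 75.73 ML/d.
1.9%/h lost → k = −ln(1 − 0.019) = 0.01918 h⁻¹.
Decay over the reach: 22.03·exp(−kt) = 22.03·0.5867 = 12.92 µg/L.
Second outfall: C = (75.73·12.92 + 9.780·183.0)/85.51 = 32.37 µg/L.

32.4 µg/L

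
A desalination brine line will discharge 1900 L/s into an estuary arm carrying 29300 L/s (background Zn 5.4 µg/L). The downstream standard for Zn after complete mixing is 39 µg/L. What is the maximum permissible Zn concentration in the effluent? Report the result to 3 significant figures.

557 µg/L

At the limit, (Qr·Cr + Qe·Cₑ)/(Qr + Qe) = 39:
Cₑ = (31200·39 − 29300·5.400) / 1900 = 557.1 µg/L.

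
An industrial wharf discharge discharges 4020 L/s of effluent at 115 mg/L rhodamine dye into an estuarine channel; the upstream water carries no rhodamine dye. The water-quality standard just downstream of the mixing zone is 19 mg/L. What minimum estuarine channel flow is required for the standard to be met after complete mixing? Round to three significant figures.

20300 L/s

Set C_mix = 19: (Q·0 + 4020·115.0) / (Q + 4020) = 19
→ Q = 4020·(115.0 − 19)/(19 − 0) = 20310 L/s.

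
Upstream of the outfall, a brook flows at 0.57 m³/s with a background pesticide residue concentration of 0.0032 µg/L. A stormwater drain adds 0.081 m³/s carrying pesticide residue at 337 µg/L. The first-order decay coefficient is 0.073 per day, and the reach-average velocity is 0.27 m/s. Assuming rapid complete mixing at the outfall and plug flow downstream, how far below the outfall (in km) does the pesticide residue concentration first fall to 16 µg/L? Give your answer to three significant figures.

Flow-weighted average: C = (0.5700·0.003200 + 0.08100·337.0) / 0.6510 = 27.30/0.6510 = 41.93 µg/L.
Set 41.93·exp(−k·t) = 16 → t = ln(41.93/16)/k = 1140000 s = 316.8 h.
Distance = v·t = 0.27·1140000 = 307900 m = 307.9 km.

308 km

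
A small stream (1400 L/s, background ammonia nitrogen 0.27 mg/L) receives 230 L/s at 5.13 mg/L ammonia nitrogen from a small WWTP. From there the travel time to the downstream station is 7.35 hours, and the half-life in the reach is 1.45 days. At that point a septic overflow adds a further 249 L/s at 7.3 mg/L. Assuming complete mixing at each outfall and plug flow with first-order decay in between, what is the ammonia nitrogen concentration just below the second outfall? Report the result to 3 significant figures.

Flow-weighted average: C = (1400·0.2700 + 230.0·5.130) / 1630 = 1558/1630 = 0.9558 mg/L; combined flow 1630 L/s.
Half-life 1.45 d → k = ln 2 / 1.45 = 0.4780 d⁻¹.
Applying C = C₀e^(−kt): 0.9558 × 0.8638 = 0.8256 mg/L.
At the second outfall, C = (1630·0.8256 + 249.0·7.300) / (1630 + 249.0) = 1.684 mg/L.

1.68 mg/L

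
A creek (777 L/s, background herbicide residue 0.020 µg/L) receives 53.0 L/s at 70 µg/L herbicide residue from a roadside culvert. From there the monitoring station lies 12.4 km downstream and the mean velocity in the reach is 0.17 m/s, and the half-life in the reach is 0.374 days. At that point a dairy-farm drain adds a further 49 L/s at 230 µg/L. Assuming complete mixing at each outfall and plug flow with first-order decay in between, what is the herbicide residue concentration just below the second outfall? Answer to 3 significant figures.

Mass balance: C = (777.0·0.02000 + 53.00·70.00) / 830.0 = 3726/830.0 = 4.489 µg/L; combined flow 830.0 L/s.
Travel time t = 12.4·1000 / 0.17 = 72940 s = 20.26 h.
Half-life 0.374 d → k = ln 2 / 0.374 = 1.853 d⁻¹.
First-order decay: C = 4.489·exp(−k·t) = 4.489·0.2092 = 0.9389 µg/L.
At the second outfall, C = (830.0·0.9389 + 49.00·230.0) / (830.0 + 49.00) = 13.71 µg/L.

13.7 µg/L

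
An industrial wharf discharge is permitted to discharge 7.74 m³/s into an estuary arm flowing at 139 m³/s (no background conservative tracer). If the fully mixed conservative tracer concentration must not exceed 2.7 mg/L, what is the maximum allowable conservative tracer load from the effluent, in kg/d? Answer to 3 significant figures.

Mass balance at the limit: 139.0·0 + 7.740·Cₑ = 146.7·2.7 → Cₑ = 51.19 mg/L.
Load = 7.740 m³/s × 51.19 g/m³ × 86 400 s/d = 34230 kg/d.

34200 kg/d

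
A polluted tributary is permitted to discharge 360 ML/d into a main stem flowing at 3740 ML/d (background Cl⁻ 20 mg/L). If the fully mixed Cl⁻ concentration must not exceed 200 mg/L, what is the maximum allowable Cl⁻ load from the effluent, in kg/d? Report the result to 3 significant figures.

Mass balance at the limit: 3740·20.00 + 360.0·Cₑ = 4100·200 → Cₑ = 2070 mg/L.
360.0 ML/d = 4.167 m³/s. Load = 4.167 m³/s × 2070 g/m³ × 86 400 s/d = 745200 kg/d.

745000 kg/d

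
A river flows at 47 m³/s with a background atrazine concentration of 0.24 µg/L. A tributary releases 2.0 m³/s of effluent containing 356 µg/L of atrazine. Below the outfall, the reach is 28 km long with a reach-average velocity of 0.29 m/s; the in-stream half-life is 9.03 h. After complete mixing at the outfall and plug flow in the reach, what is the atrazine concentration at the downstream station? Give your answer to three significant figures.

1.88 µg/L

Mass balance: C = (47.00·0.2400 + 2.000·356.0) / 49.00 = 723.3/49.00 = 14.76 µg/L.
Travel time t = 28·1000 / 0.29 = 96550 s = 26.82 h.
Half-life 9.03 h → k = ln 2 / 9.03 = 0.07676 h⁻¹ = 1.842 d⁻¹.
First-order decay: C = 14.76·exp(−k·t) = 14.76·0.1276 = 1.884 µg/L.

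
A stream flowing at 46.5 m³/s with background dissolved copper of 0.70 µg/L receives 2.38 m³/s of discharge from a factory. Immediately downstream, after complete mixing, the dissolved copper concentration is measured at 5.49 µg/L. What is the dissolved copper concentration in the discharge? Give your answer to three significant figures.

99.1 µg/L

Mass balance: 46.50·0.7000 + 2.380·Cₑ = 48.88·5.490
→ Cₑ = (48.88·5.490 − 46.50·0.7000) / 2.380 = 99.08 µg/L.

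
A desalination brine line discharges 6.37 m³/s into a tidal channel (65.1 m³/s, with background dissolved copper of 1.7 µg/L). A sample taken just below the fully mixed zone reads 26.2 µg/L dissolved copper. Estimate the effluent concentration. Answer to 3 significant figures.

277 µg/L

Mass balance: 65.10·1.700 + 6.370·Cₑ = 71.47·26.20
→ Cₑ = (71.47·26.20 − 65.10·1.700) / 6.370 = 276.6 µg/L.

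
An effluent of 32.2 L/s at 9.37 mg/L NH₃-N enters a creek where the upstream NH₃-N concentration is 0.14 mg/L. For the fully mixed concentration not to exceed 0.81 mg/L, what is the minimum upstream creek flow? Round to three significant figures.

Set C_mix = 0.81: (Q·0.1400 + 32.20·9.370) / (Q + 32.20) = 0.81
→ Q = 32.20·(9.370 − 0.81)/(0.81 − 0.1400) = 411.4 L/s.

411 L/s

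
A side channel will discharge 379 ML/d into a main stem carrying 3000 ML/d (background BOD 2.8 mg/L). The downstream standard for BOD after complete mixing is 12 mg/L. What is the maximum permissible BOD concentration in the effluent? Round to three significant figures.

84.8 mg/L

At the limit, (Qr·Cr + Qe·Cₑ)/(Qr + Qe) = 12:
Cₑ = (3379·12 − 3000·2.800) / 379.0 = 84.82 mg/L.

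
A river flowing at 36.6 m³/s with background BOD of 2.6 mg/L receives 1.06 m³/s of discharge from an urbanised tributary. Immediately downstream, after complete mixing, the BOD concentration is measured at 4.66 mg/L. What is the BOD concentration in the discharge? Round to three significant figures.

Mass balance: 36.60·2.600 + 1.060·Cₑ = 37.66·4.660
→ Cₑ = (37.66·4.660 − 36.60·2.600) / 1.060 = 75.79 mg/L.

75.8 mg/L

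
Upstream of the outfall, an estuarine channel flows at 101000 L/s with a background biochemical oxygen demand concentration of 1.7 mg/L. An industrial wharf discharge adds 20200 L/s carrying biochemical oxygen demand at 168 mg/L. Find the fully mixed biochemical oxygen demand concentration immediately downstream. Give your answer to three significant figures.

29.4 mg/L

Conservation of mass: C = (101000·1.700 + 20200·168.0) / 121200 = 3565000/121200 = 29.42 mg/L.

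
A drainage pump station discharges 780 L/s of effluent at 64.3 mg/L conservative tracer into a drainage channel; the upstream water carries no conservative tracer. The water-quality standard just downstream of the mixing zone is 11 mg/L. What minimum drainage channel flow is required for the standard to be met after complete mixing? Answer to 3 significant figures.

Set C_mix = 11: (Q·0 + 780.0·64.30) / (Q + 780.0) = 11
→ Q = 780.0·(64.30 − 11)/(11 − 0) = 3779 L/s.

3780 L/s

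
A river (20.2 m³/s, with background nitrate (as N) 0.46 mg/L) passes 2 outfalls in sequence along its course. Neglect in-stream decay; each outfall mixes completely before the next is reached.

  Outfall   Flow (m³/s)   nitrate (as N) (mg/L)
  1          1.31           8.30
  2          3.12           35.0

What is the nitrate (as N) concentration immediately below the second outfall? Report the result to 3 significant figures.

Below outfall 1: Q → 21.51 m³/s, C = (20.20·0.4600 + 1.310·8.300)/21.51 = 0.9375 mg/L.
Below outfall 2: Q → 24.63 m³/s, C = (21.51·0.9375 + 3.120·35.00)/24.63 = 5.252 mg/L.

5.25 mg/L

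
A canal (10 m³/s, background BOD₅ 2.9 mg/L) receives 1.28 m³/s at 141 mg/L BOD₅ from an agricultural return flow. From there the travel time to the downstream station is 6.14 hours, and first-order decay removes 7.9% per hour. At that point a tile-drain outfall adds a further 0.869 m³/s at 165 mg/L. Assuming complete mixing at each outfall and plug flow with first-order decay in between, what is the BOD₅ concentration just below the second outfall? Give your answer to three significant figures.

22.2 mg/L

Mixed concentration C = ΣQC/ΣQ = (10.00·2.900 + 1.280·141.0) / 11.28 = 209.5/11.28 = 18.57 mg/L; combined flow 11.28 m³/s.
7.9%/h lost → k = −ln(1 − 0.079) = 0.08230 h⁻¹.
Decay over the reach: 18.57·exp(−kt) = 18.57·0.6033 = 11.20 mg/L.
At the second outfall, C = (11.28·11.20 + 0.8690·165.0) / (11.28 + 0.8690) = 22.21 mg/L.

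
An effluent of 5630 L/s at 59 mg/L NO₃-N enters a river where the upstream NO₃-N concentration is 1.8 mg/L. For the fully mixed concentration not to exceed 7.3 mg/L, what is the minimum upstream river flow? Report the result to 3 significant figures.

Set C_mix = 7.3: (Q·1.800 + 5630·59.00) / (Q + 5630) = 7.3
→ Q = 5630·(59.00 − 7.3)/(7.3 − 1.800) = 52920 L/s.

52900 L/s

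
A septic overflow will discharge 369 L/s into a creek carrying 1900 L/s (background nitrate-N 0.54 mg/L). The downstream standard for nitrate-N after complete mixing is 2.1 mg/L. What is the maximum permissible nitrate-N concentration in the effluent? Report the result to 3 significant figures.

10.1 mg/L

At the limit, (Qr·Cr + Qe·Cₑ)/(Qr + Qe) = 2.1:
Cₑ = (2269·2.1 − 1900·0.5400) / 369.0 = 10.13 mg/L.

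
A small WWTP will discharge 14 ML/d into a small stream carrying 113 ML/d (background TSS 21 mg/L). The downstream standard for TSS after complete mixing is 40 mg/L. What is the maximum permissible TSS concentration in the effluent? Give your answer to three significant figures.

193 mg/L

At the limit, (Qr·Cr + Qe·Cₑ)/(Qr + Qe) = 40:
Cₑ = (127.0·40 − 113.0·21.00) / 14.00 = 193.4 mg/L.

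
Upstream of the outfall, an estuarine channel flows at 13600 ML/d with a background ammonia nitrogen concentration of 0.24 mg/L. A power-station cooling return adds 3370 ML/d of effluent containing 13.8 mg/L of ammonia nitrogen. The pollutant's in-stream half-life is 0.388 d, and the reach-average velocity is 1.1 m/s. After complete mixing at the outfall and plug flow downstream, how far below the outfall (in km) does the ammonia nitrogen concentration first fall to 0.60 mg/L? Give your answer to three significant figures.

84.4 km

Conservation of mass: C = (13600·0.2400 + 3370·13.80) / 16970 = 49770/16970 = 2.933 mg/L.
Half-life 0.388 d → k = ln 2 / 0.388 = 1.786 d⁻¹.
Set 2.933·exp(−k·t) = 0.60 → t = ln(2.933/0.60)/k = 76740 s = 21.32 h.
Distance = v·t = 1.1·76740 = 84420 m = 84.42 km.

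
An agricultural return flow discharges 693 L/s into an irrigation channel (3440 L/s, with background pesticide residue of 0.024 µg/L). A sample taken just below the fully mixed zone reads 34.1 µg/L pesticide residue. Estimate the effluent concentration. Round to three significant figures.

203 µg/L

Mass balance: 3440·0.02400 + 693.0·Cₑ = 4133·34.10
→ Cₑ = (4133·34.10 − 3440·0.02400) / 693.0 = 203.3 µg/L.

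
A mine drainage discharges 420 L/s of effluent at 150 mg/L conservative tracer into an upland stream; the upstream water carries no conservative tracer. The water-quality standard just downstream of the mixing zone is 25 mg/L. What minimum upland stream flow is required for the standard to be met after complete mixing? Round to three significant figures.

2100 L/s

Set C_mix = 25: (Q·0 + 420.0·150.0) / (Q + 420.0) = 25
→ Q = 420.0·(150.0 − 25)/(25 − 0) = 2100 L/s.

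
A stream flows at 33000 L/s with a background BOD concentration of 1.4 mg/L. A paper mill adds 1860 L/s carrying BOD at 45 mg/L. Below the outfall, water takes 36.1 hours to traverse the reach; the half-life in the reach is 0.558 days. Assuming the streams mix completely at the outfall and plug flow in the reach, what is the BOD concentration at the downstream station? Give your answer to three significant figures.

0.575 mg/L

Mass balance: C = (33000·1.400 + 1860·45.00) / 34860 = 129900/34860 = 3.726 mg/L.
Half-life 0.558 d → k = ln 2 / 0.558 = 1.242 d⁻¹.
Applying C = C₀e^(−kt): 3.726 × 0.1544 = 0.5752 mg/L.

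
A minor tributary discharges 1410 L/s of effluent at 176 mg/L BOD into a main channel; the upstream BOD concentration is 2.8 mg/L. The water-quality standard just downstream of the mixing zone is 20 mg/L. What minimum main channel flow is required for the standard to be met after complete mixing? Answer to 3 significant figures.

12800 L/s

Set C_mix = 20: (Q·2.800 + 1410·176.0) / (Q + 1410) = 20
→ Q = 1410·(176.0 − 20)/(20 − 2.800) = 12790 L/s.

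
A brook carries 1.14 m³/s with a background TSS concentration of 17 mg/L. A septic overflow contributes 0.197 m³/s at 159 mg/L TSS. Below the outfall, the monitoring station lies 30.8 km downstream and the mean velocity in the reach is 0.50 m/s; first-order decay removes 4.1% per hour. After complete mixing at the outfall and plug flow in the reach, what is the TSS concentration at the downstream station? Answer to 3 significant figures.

Mass balance: C = (1.140·17.00 + 0.1970·159.0) / 1.337 = 50.70/1.337 = 37.92 mg/L.
Travel time t = 30.8·1000 / 0.50 = 61600 s = 17.11 h.
4.1%/h lost → k = −ln(1 − 0.041) = 0.04186 h⁻¹.
After decay, C = 37.92 × e^(−kt) = 37.92 × 0.4885 = 18.53 mg/L.

18.5 mg/L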